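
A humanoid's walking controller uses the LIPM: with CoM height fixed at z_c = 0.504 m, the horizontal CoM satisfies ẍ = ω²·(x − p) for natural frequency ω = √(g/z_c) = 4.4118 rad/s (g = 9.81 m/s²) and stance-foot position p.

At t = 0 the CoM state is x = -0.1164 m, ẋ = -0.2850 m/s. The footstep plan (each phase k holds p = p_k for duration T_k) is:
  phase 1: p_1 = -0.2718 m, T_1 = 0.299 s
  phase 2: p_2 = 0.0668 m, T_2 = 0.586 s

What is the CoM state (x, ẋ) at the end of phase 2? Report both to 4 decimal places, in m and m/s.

phase 1: p=-0.2718, T=0.299, ωT=1.319128, cosh=2.003764, sinh=1.736395; start (x,ẋ)=(-0.116400, -0.285000) → end (x,ẋ)=(-0.072585, 0.619389)
phase 2: p=0.0668, T=0.586, ωT=2.585315, cosh=6.671419, sinh=6.596046; start (x,ẋ)=(-0.072585, 0.619389) → end (x,ẋ)=(0.062946, 0.076030)

x = 0.0629, ẋ = 0.0760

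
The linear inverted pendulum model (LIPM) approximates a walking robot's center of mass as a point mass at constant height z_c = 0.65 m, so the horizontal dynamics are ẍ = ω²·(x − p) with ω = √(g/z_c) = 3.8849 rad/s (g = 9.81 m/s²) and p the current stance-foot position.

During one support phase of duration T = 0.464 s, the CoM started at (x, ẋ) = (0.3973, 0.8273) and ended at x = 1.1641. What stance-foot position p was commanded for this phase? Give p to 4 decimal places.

ωT = 3.8849·0.464 = 1.802594; cosh(ωT) = 3.115114, sinh(ωT) = 2.950244
x(T) = p + (x₀−p)·cosh(ωT) + (ẋ₀/ω)·sinh(ωT) ⇒ p·(1 − cosh) = x(T) − x₀·cosh − (ẋ₀/ω)·sinh
numerator   = 1.1641 − (0.3973)·3.115114 − (0.8273/3.8849)·2.950244 = -0.701797
denominator = 1 − 3.115114 = -2.115114
p = -0.701797 / -2.115114 = 0.3318

p = 0.3318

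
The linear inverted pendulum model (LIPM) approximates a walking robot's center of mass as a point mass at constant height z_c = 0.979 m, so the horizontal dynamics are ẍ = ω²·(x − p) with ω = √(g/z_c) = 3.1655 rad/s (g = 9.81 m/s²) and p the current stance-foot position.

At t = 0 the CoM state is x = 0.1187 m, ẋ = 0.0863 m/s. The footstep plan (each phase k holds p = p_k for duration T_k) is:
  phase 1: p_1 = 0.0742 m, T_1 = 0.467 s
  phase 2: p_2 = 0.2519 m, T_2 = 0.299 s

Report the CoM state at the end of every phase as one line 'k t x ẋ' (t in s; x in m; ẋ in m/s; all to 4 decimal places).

phase 1: p=0.0742, T=0.467, ωT=1.478289, cosh=2.306731, sinh=2.078703; start (x,ẋ)=(0.118700, 0.086300) → end (x,ẋ)=(0.233521, 0.491887)
phase 2: p=0.2519, T=0.299, ωT=0.946485, cosh=1.482369, sinh=1.094266; start (x,ẋ)=(0.233521, 0.491887) → end (x,ẋ)=(0.394693, 0.665493)

1 0.4670 0.2335 0.4919
2 0.7660 0.3947 0.6655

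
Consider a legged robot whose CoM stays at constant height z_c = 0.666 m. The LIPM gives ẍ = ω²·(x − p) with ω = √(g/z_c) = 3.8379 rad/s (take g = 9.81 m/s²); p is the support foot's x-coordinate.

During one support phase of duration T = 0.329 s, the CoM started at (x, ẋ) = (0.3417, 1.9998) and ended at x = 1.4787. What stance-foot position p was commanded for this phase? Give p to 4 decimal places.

p = 0.0229

ωT = 3.8379·0.329 = 1.262669; cosh(ωT) = 1.908871, sinh(ωT) = 1.625973
x(T) = p + (x₀−p)·cosh(ωT) + (ẋ₀/ω)·sinh(ωT) ⇒ p·(1 − cosh) = x(T) − x₀·cosh − (ẋ₀/ω)·sinh
numerator   = 1.4787 − (0.3417)·1.908871 − (1.9998/3.8379)·1.625973 = -0.020801
denominator = 1 − 1.908871 = -0.908871
p = -0.020801 / -0.908871 = 0.0229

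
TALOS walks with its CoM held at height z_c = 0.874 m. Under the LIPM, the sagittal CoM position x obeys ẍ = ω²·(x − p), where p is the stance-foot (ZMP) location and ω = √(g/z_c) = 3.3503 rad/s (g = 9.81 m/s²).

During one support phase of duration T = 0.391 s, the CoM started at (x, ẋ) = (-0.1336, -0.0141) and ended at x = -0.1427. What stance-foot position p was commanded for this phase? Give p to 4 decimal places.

ωT = 3.3503·0.391 = 1.309967; cosh(ωT) = 1.987941, sinh(ωT) = 1.718112
x(T) = p + (x₀−p)·cosh(ωT) + (ẋ₀/ω)·sinh(ωT) ⇒ p·(1 − cosh) = x(T) − x₀·cosh − (ẋ₀/ω)·sinh
numerator   = -0.1427 − (-0.1336)·1.987941 − (-0.0141/3.3503)·1.718112 = 0.130120
denominator = 1 − 1.987941 = -0.987941
p = 0.130120 / -0.987941 = -0.1317

p = -0.1317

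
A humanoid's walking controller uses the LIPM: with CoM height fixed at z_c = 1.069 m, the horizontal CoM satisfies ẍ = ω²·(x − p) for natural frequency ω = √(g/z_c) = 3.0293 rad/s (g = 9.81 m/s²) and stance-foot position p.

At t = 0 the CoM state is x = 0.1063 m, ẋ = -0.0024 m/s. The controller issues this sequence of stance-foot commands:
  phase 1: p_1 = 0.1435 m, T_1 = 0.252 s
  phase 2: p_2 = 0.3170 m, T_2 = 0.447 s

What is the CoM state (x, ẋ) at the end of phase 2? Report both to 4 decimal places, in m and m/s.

x = -0.2015, ẋ = -1.4216

phase 1: p=0.1435, T=0.252, ωT=0.763384, cosh=1.305805, sinh=0.839718; start (x,ẋ)=(0.106300, -0.002400) → end (x,ẋ)=(0.094259, -0.097762)
phase 2: p=0.3170, T=0.447, ωT=1.354097, cosh=2.065721, sinh=1.807541; start (x,ẋ)=(0.094259, -0.097762) → end (x,ẋ)=(-0.201454, -1.421587)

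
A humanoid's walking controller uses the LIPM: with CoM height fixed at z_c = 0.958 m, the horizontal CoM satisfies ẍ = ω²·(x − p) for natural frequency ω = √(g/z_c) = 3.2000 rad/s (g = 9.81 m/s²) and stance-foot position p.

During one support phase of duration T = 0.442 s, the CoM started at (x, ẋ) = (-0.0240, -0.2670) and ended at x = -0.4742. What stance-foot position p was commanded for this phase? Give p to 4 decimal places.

p = 0.2210

ωT = 3.2000·0.442 = 1.414400; cosh(ωT) = 2.178544, sinh(ωT) = 1.935473
x(T) = p + (x₀−p)·cosh(ωT) + (ẋ₀/ω)·sinh(ωT) ⇒ p·(1 − cosh) = x(T) − x₀·cosh − (ẋ₀/ω)·sinh
numerator   = -0.4742 − (-0.0240)·2.178544 − (-0.2670/3.2000)·1.935473 = -0.260424
denominator = 1 − 2.178544 = -1.178544
p = -0.260424 / -1.178544 = 0.2210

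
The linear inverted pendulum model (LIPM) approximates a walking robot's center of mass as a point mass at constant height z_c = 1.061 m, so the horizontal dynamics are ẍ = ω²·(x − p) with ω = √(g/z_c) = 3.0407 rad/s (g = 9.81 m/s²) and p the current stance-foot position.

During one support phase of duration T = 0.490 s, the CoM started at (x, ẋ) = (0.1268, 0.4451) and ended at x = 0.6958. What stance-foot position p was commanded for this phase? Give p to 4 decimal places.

p = -0.0691

ωT = 3.0407·0.490 = 1.489943; cosh(ωT) = 2.331114, sinh(ωT) = 2.105729
x(T) = p + (x₀−p)·cosh(ωT) + (ẋ₀/ω)·sinh(ωT) ⇒ p·(1 − cosh) = x(T) − x₀·cosh − (ẋ₀/ω)·sinh
numerator   = 0.6958 − (0.1268)·2.331114 − (0.4451/3.0407)·2.105729 = 0.091977
denominator = 1 − 2.331114 = -1.331114
p = 0.091977 / -1.331114 = -0.0691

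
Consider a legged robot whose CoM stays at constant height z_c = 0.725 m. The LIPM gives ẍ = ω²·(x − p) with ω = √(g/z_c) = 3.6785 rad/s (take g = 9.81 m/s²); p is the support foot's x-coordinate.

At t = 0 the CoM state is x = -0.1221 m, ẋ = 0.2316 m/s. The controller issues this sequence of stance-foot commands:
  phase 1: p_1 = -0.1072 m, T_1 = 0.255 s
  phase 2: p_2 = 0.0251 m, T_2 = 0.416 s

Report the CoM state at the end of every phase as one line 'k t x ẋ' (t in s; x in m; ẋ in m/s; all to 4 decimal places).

1 0.2550 -0.0610 0.2819
2 0.6710 -0.0145 -0.0160

phase 1: p=-0.1072, T=0.255, ωT=0.938018, cosh=1.473157, sinh=1.081754; start (x,ẋ)=(-0.122100, 0.231600) → end (x,ẋ)=(-0.061042, 0.281893)
phase 2: p=0.0251, T=0.416, ωT=1.530256, cosh=2.417920, sinh=2.201439; start (x,ẋ)=(-0.061042, 0.281893) → end (x,ẋ)=(-0.014483, -0.015986)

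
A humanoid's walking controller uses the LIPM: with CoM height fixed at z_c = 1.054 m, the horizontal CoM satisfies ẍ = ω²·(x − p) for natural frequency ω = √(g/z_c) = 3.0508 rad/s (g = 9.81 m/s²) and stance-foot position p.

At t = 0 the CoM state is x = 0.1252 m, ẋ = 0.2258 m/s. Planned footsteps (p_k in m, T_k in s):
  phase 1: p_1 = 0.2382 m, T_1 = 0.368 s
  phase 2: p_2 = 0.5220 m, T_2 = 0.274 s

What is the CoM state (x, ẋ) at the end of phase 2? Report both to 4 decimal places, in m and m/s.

phase 1: p=0.2382, T=0.368, ωT=1.122694, cosh=1.699263, sinh=1.373861; start (x,ẋ)=(0.125200, 0.225800) → end (x,ẋ)=(0.147867, -0.089932)
phase 2: p=0.5220, T=0.274, ωT=0.835919, cosh=1.370205, sinh=0.936729; start (x,ẋ)=(0.147867, -0.089932) → end (x,ẋ)=(-0.018251, -1.192411)

x = -0.0183, ẋ = -1.1924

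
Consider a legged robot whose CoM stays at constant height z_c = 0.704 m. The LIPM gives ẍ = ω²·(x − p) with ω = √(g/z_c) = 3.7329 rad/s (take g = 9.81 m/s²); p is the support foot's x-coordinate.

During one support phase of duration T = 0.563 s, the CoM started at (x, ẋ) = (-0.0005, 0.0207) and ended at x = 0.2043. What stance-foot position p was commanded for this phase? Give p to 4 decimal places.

ωT = 3.7329·0.563 = 2.101623; cosh(ωT) = 4.150845, sinh(ωT) = 4.028587
x(T) = p + (x₀−p)·cosh(ωT) + (ẋ₀/ω)·sinh(ωT) ⇒ p·(1 − cosh) = x(T) − x₀·cosh − (ẋ₀/ω)·sinh
numerator   = 0.2043 − (-0.0005)·4.150845 − (0.0207/3.7329)·4.028587 = 0.184036
denominator = 1 − 4.150845 = -3.150845
p = 0.184036 / -3.150845 = -0.0584

p = -0.0584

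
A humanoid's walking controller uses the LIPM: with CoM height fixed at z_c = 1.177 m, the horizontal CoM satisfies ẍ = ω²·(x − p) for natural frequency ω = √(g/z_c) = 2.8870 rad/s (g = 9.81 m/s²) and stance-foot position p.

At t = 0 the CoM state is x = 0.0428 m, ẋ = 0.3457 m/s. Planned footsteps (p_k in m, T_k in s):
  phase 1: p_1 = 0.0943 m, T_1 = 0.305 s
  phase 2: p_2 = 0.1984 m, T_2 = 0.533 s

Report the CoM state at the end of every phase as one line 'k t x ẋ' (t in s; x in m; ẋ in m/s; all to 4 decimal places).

phase 1: p=0.0943, T=0.305, ωT=0.880535, cosh=1.413375, sinh=0.998814; start (x,ẋ)=(0.042800, 0.345700) → end (x,ẋ)=(0.141113, 0.340100)
phase 2: p=0.1984, T=0.533, ωT=1.538771, cosh=2.436753, sinh=2.222108; start (x,ẋ)=(0.141113, 0.340100) → end (x,ẋ)=(0.320578, 0.461229)

1 0.3050 0.1411 0.3401
2 0.8380 0.3206 0.4612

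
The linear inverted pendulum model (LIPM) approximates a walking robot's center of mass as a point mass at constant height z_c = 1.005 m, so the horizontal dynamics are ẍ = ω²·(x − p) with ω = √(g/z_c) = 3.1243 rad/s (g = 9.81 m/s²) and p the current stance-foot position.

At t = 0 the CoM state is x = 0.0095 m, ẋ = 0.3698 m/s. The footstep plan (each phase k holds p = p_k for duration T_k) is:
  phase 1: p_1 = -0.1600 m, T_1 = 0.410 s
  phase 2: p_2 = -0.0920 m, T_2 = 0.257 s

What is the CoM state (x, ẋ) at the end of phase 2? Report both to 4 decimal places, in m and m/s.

x = 0.9767, ẋ = 3.4141

phase 1: p=-0.1600, T=0.410, ωT=1.280963, cosh=1.938937, sinh=1.661168; start (x,ẋ)=(0.009500, 0.369800) → end (x,ẋ)=(0.365270, 1.596722)
phase 2: p=-0.0920, T=0.257, ωT=0.802945, cosh=1.340056, sinh=0.892049; start (x,ẋ)=(0.365270, 1.596722) → end (x,ẋ)=(0.976663, 3.414121)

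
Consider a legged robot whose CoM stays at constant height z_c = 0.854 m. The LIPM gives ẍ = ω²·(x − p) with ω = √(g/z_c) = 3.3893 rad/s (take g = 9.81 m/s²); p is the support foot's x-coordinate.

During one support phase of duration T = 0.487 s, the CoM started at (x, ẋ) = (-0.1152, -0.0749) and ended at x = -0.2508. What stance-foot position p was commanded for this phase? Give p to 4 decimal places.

p = -0.0681

ωT = 3.3893·0.487 = 1.650589; cosh(ωT) = 2.700992, sinh(ωT) = 2.509056
x(T) = p + (x₀−p)·cosh(ωT) + (ẋ₀/ω)·sinh(ωT) ⇒ p·(1 − cosh) = x(T) − x₀·cosh − (ẋ₀/ω)·sinh
numerator   = -0.2508 − (-0.1152)·2.700992 − (-0.0749/3.3893)·2.509056 = 0.115802
denominator = 1 − 2.700992 = -1.700992
p = 0.115802 / -1.700992 = -0.0681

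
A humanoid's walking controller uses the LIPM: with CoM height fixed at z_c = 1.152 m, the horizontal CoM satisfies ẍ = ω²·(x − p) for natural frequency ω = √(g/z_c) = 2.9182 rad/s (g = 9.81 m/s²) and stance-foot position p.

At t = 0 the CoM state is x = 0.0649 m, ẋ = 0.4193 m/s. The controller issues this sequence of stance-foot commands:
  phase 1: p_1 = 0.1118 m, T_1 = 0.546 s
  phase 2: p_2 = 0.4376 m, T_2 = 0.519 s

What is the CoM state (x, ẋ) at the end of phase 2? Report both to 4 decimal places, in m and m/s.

phase 1: p=0.1118, T=0.546, ωT=1.593337, cosh=2.561694, sinh=2.358447; start (x,ẋ)=(0.064900, 0.419300) → end (x,ẋ)=(0.330529, 0.751333)
phase 2: p=0.4376, T=0.519, ωT=1.514546, cosh=2.383632, sinh=2.163724; start (x,ẋ)=(0.330529, 0.751333) → end (x,ẋ)=(0.739464, 1.114834)

x = 0.7395, ẋ = 1.1148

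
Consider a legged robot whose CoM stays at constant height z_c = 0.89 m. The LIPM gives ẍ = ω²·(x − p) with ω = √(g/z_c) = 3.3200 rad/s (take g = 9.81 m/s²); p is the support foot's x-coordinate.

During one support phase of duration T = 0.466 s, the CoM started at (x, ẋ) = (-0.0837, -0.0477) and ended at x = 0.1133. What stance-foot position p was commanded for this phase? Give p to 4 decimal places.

ωT = 3.3200·0.466 = 1.547120; cosh(ωT) = 2.455390, sinh(ωT) = 2.242530
x(T) = p + (x₀−p)·cosh(ωT) + (ẋ₀/ω)·sinh(ωT) ⇒ p·(1 − cosh) = x(T) − x₀·cosh − (ẋ₀/ω)·sinh
numerator   = 0.1133 − (-0.0837)·2.455390 − (-0.0477/3.3200)·2.242530 = 0.351036
denominator = 1 − 2.455390 = -1.455390
p = 0.351036 / -1.455390 = -0.2412

p = -0.2412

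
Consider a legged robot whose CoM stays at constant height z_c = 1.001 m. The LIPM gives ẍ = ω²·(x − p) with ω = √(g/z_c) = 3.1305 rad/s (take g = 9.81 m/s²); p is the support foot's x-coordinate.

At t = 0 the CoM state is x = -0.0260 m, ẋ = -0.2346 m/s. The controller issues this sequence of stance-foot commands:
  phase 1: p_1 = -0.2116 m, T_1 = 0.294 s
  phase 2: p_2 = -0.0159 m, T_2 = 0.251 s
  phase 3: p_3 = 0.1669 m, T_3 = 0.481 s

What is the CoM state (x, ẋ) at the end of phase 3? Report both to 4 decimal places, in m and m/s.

x = 0.1359, ẋ = 0.0589

phase 1: p=-0.2116, T=0.294, ωT=0.920367, cosh=1.454292, sinh=1.055919; start (x,ẋ)=(-0.026000, -0.234600) → end (x,ẋ)=(-0.020814, 0.272334)
phase 2: p=-0.0159, T=0.251, ωT=0.785756, cosh=1.324920, sinh=0.869144; start (x,ẋ)=(-0.020814, 0.272334) → end (x,ẋ)=(0.053199, 0.347450)
phase 3: p=0.1669, T=0.481, ωT=1.505770, cosh=2.364736, sinh=2.142890; start (x,ẋ)=(0.053199, 0.347450) → end (x,ẋ)=(0.135865, 0.058889)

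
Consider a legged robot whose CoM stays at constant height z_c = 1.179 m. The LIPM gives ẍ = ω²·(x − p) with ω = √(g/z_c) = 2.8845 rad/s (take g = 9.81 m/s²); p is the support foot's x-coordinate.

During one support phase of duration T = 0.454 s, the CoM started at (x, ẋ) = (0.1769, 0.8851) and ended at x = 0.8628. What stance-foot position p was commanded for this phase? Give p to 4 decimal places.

p = 0.0159

ωT = 2.8845·0.454 = 1.309563; cosh(ωT) = 1.987246, sinh(ωT) = 1.717308
x(T) = p + (x₀−p)·cosh(ωT) + (ẋ₀/ω)·sinh(ωT) ⇒ p·(1 − cosh) = x(T) − x₀·cosh − (ẋ₀/ω)·sinh
numerator   = 0.8628 − (0.1769)·1.987246 − (0.8851/2.8845)·1.717308 = -0.015695
denominator = 1 − 1.987246 = -0.987246
p = -0.015695 / -0.987246 = 0.0159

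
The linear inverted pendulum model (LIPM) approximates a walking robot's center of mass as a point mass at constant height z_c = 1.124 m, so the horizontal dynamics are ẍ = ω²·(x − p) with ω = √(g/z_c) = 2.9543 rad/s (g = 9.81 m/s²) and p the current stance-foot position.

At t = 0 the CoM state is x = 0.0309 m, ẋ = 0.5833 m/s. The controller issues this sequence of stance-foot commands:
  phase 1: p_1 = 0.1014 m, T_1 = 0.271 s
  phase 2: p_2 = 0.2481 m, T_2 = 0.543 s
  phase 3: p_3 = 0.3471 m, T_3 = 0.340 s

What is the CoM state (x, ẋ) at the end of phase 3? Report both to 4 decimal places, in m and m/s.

phase 1: p=0.1014, T=0.271, ωT=0.800615, cosh=1.337982, sinh=0.888929; start (x,ẋ)=(0.030900, 0.583300) → end (x,ẋ)=(0.182583, 0.595300)
phase 2: p=0.2481, T=0.543, ωT=1.604185, cosh=2.587429, sinh=2.386375; start (x,ẋ)=(0.182583, 0.595300) → end (x,ẋ)=(0.559442, 1.078400)
phase 3: p=0.3471, T=0.340, ωT=1.004462, cosh=1.548340, sinh=1.182098; start (x,ẋ)=(0.559442, 1.078400) → end (x,ẋ)=(1.107376, 2.411286)

x = 1.1074, ẋ = 2.4113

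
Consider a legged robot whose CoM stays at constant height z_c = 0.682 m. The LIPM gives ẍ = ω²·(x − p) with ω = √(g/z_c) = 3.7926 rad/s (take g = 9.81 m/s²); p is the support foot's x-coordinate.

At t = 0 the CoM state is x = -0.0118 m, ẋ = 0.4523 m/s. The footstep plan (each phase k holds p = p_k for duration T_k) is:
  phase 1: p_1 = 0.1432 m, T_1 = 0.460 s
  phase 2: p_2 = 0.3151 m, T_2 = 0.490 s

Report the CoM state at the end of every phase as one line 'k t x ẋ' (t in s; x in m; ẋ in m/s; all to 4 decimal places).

phase 1: p=0.1432, T=0.460, ωT=1.744596, cosh=2.949152, sinh=2.774437; start (x,ẋ)=(-0.011800, 0.452300) → end (x,ẋ)=(0.016957, -0.297059)
phase 2: p=0.3151, T=0.490, ωT=1.858374, cosh=3.284613, sinh=3.128687; start (x,ẋ)=(0.016957, -0.297059) → end (x,ẋ)=(-0.909243, -4.513451)

1 0.4600 0.0170 -0.2971
2 0.9500 -0.9092 -4.5135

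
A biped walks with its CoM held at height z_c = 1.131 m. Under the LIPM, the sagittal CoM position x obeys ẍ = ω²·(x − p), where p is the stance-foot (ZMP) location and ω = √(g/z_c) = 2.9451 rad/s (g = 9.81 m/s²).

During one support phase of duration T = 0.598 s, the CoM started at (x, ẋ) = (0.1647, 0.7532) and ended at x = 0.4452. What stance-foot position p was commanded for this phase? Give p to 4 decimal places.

p = 0.3860

ωT = 2.9451·0.598 = 1.761170; cosh(ωT) = 2.995542, sinh(ωT) = 2.823699
x(T) = p + (x₀−p)·cosh(ωT) + (ẋ₀/ω)·sinh(ωT) ⇒ p·(1 − cosh) = x(T) − x₀·cosh − (ẋ₀/ω)·sinh
numerator   = 0.4452 − (0.1647)·2.995542 − (0.7532/2.9451)·2.823699 = -0.770318
denominator = 1 − 2.995542 = -1.995542
p = -0.770318 / -1.995542 = 0.3860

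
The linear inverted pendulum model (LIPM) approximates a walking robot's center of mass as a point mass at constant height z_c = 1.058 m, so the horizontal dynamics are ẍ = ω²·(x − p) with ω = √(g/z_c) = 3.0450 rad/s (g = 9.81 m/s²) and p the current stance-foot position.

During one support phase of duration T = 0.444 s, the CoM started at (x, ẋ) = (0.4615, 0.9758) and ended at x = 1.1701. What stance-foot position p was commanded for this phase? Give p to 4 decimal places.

ωT = 3.0450·0.444 = 1.351980; cosh(ωT) = 2.061899, sinh(ωT) = 1.803172
x(T) = p + (x₀−p)·cosh(ωT) + (ẋ₀/ω)·sinh(ωT) ⇒ p·(1 − cosh) = x(T) − x₀·cosh − (ẋ₀/ω)·sinh
numerator   = 1.1701 − (0.4615)·2.061899 − (0.9758/3.0450)·1.803172 = -0.359310
denominator = 1 − 2.061899 = -1.061899
p = -0.359310 / -1.061899 = 0.3384

p = 0.3384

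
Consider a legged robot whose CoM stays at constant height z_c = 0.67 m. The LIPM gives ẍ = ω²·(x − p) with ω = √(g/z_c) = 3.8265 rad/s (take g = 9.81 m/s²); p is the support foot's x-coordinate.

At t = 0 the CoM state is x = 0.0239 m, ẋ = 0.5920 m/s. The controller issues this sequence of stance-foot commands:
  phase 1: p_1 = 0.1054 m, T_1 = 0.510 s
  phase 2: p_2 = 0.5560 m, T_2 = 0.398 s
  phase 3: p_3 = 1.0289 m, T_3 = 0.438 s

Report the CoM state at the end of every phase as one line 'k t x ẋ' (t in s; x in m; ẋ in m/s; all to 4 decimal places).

phase 1: p=0.1054, T=0.510, ωT=1.951515, cosh=3.590701, sinh=3.448643; start (x,ẋ)=(0.023900, 0.592000) → end (x,ẋ)=(0.346299, 1.050202)
phase 2: p=0.5560, T=0.398, ωT=1.522947, cosh=2.401894, sinh=2.183826; start (x,ẋ)=(0.346299, 1.050202) → end (x,ẋ)=(0.651683, 0.770130)
phase 3: p=1.0289, T=0.438, ωT=1.676007, cosh=2.765647, sinh=2.578527; start (x,ẋ)=(0.651683, 0.770130) → end (x,ẋ)=(0.504612, -1.591990)

1 0.5100 0.3463 1.0502
2 0.9080 0.6517 0.7701
3 1.3460 0.5046 -1.5920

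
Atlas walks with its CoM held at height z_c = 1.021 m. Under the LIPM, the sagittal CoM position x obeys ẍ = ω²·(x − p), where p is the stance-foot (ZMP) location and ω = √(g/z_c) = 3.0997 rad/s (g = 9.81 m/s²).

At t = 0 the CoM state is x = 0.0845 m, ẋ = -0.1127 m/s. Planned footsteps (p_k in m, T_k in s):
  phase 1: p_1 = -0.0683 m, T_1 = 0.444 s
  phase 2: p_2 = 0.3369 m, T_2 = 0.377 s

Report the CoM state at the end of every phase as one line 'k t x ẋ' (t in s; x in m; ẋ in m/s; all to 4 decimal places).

1 0.4440 0.1861 0.6406
2 0.8210 0.3713 0.4510

phase 1: p=-0.0683, T=0.444, ωT=1.376267, cosh=2.106305, sinh=1.853785; start (x,ẋ)=(0.084500, -0.112700) → end (x,ẋ)=(0.186143, 0.640636)
phase 2: p=0.3369, T=0.377, ωT=1.168587, cosh=1.764124, sinh=1.453319; start (x,ẋ)=(0.186143, 0.640636) → end (x,ẋ)=(0.371312, 0.451022)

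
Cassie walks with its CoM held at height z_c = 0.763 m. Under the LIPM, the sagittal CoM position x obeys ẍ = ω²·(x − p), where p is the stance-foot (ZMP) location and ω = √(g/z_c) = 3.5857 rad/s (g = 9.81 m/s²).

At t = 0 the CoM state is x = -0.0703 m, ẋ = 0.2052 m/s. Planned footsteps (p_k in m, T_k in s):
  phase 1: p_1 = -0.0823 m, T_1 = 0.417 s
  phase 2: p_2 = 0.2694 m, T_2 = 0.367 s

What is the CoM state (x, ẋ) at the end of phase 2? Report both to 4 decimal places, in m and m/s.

phase 1: p=-0.0823, T=0.417, ωT=1.495237, cosh=2.342294, sinh=2.118099; start (x,ẋ)=(-0.070300, 0.205200) → end (x,ẋ)=(0.067021, 0.571777)
phase 2: p=0.2694, T=0.367, ωT=1.315952, cosh=1.998259, sinh=1.730040; start (x,ẋ)=(0.067021, 0.571777) → end (x,ẋ)=(0.140867, -0.112882)

x = 0.1409, ẋ = -0.1129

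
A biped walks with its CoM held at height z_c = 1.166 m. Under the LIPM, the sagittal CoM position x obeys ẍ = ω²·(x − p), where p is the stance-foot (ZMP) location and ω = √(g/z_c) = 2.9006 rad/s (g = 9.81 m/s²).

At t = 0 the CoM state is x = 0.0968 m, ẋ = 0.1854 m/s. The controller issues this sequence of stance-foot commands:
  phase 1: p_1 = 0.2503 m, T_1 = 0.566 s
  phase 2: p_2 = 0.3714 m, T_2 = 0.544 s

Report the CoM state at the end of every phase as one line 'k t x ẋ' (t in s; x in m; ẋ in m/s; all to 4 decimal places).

phase 1: p=0.2503, T=0.566, ωT=1.641740, cosh=2.678894, sinh=2.485251; start (x,ẋ)=(0.096800, 0.185400) → end (x,ẋ)=(-0.002058, -0.609871)
phase 2: p=0.3714, T=0.544, ωT=1.577926, cosh=2.525651, sinh=2.319248; start (x,ẋ)=(-0.002058, -0.609871) → end (x,ẋ)=(-1.059464, -4.052656)

1 0.5660 -0.0021 -0.6099
2 1.1100 -1.0595 -4.0527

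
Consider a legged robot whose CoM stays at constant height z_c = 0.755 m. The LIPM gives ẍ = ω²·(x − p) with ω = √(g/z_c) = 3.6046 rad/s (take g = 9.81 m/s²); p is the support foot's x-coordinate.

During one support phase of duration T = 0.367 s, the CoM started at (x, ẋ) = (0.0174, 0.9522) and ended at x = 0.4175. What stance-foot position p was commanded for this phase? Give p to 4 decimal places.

p = 0.0774

ωT = 3.6046·0.367 = 1.322888; cosh(ωT) = 2.010307, sinh(ωT) = 1.743942
x(T) = p + (x₀−p)·cosh(ωT) + (ẋ₀/ω)·sinh(ωT) ⇒ p·(1 − cosh) = x(T) − x₀·cosh − (ẋ₀/ω)·sinh
numerator   = 0.4175 − (0.0174)·2.010307 − (0.9522/3.6046)·1.743942 = -0.078163
denominator = 1 − 2.010307 = -1.010307
p = -0.078163 / -1.010307 = 0.0774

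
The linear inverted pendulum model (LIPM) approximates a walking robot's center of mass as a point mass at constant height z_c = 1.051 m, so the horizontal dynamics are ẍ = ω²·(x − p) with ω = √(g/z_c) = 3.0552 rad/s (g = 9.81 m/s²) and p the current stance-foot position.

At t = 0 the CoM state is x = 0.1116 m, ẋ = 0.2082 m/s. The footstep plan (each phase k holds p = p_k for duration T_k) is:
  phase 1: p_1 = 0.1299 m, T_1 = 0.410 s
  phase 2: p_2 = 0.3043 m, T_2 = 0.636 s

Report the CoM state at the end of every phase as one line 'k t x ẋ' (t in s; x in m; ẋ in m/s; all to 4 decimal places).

phase 1: p=0.1299, T=0.410, ωT=1.252632, cosh=1.892647, sinh=1.606895; start (x,ẋ)=(0.111600, 0.208200) → end (x,ẋ)=(0.204768, 0.304207)
phase 2: p=0.3043, T=0.636, ωT=1.943107, cosh=3.561832, sinh=3.418574; start (x,ẋ)=(0.204768, 0.304207) → end (x,ẋ)=(0.290173, 0.043983)

1 0.4100 0.2048 0.3042
2 1.0460 0.2902 0.0440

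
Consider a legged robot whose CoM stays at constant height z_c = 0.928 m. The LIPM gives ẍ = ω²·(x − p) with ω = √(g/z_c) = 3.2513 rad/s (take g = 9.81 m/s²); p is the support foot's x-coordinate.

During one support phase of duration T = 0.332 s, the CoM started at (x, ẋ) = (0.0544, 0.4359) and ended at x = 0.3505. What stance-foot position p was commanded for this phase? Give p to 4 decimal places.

p = -0.1352

ωT = 3.2513·0.332 = 1.079432; cosh(ωT) = 1.641397, sinh(ωT) = 1.301609
x(T) = p + (x₀−p)·cosh(ωT) + (ẋ₀/ω)·sinh(ωT) ⇒ p·(1 − cosh) = x(T) − x₀·cosh − (ẋ₀/ω)·sinh
numerator   = 0.3505 − (0.0544)·1.641397 − (0.4359/3.2513)·1.301609 = 0.086702
denominator = 1 − 1.641397 = -0.641397
p = 0.086702 / -0.641397 = -0.1352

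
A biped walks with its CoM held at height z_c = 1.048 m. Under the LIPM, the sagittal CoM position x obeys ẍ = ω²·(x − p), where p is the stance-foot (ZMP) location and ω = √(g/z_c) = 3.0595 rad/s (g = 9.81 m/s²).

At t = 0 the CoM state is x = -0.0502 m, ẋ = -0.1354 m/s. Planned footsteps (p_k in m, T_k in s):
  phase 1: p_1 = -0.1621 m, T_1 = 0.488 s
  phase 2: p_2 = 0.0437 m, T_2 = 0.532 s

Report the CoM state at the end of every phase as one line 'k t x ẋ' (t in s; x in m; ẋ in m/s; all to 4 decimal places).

phase 1: p=-0.1621, T=0.488, ωT=1.493036, cosh=2.337638, sinh=2.112949; start (x,ẋ)=(-0.050200, -0.135400) → end (x,ẋ)=(0.005972, 0.406869)
phase 2: p=0.0437, T=0.532, ωT=1.627654, cosh=2.644152, sinh=2.447763; start (x,ẋ)=(0.005972, 0.406869) → end (x,ẋ)=(0.269458, 0.793280)

1 0.4880 0.0060 0.4069
2 1.0200 0.2695 0.7933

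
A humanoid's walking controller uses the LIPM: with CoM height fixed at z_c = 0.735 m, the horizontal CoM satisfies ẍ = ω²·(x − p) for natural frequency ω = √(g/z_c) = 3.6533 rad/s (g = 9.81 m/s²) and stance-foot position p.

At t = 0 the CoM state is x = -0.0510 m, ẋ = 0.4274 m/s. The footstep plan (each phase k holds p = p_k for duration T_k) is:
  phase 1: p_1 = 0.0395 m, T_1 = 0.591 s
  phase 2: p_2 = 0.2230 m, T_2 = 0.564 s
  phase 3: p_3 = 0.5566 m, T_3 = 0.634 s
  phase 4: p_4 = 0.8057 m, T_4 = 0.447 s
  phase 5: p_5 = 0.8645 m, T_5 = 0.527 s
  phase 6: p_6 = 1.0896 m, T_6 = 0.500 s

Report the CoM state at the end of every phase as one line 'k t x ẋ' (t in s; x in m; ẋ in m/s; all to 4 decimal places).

1 0.5910 0.1423 0.4630
2 1.1550 0.3903 0.7077
3 1.7890 0.6778 0.5727
4 2.2360 0.8519 0.3719
5 2.7630 1.1620 1.1478
6 3.2630 2.2711 4.4584

phase 1: p=0.0395, T=0.591, ωT=2.159100, cosh=4.389384, sinh=4.273955; start (x,ẋ)=(-0.051000, 0.427400) → end (x,ẋ)=(0.142271, 0.462952)
phase 2: p=0.2230, T=0.564, ωT=2.060461, cosh=3.988492, sinh=3.861097; start (x,ẋ)=(0.142271, 0.462952) → end (x,ẋ)=(0.390299, 0.707742)
phase 3: p=0.5566, T=0.634, ωT=2.316192, cosh=5.117825, sinh=5.019176; start (x,ẋ)=(0.390299, 0.707742) → end (x,ẋ)=(0.677847, 0.572704)
phase 4: p=0.8057, T=0.447, ωT=1.633025, cosh=2.657338, sinh=2.462000; start (x,ẋ)=(0.677847, 0.572704) → end (x,ẋ)=(0.851904, 0.371906)
phase 5: p=0.8645, T=0.527, ωT=1.925289, cosh=3.501482, sinh=3.355649; start (x,ẋ)=(0.851904, 0.371906) → end (x,ẋ)=(1.162000, 1.147804)
phase 6: p=1.0896, T=0.500, ωT=1.826650, cosh=3.186995, sinh=3.026043; start (x,ẋ)=(1.162000, 1.147804) → end (x,ẋ)=(2.271069, 4.458431)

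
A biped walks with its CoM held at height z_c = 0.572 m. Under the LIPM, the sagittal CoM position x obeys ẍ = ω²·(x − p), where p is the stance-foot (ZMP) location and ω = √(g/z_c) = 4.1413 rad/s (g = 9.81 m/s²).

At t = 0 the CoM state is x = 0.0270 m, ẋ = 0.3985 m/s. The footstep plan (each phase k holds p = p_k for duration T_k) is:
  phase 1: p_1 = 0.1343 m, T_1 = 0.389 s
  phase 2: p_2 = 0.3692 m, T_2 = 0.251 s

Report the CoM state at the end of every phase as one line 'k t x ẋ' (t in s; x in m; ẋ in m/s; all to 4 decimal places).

1 0.3890 0.0863 -0.0307
2 0.6400 -0.0900 -1.4983

phase 1: p=0.1343, T=0.389, ωT=1.610966, cosh=2.603670, sinh=2.403975; start (x,ẋ)=(0.027000, 0.398500) → end (x,ẋ)=(0.086251, -0.030672)
phase 2: p=0.3692, T=0.251, ωT=1.039466, cosh=1.590675, sinh=1.237032; start (x,ẋ)=(0.086251, -0.030672) → end (x,ẋ)=(-0.090042, -1.498315)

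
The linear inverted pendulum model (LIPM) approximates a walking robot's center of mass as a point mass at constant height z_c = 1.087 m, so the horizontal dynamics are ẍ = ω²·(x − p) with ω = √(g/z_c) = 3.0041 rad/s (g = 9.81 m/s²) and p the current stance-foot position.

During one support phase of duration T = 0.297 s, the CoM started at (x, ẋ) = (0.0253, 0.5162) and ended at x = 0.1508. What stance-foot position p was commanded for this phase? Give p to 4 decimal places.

p = 0.1405

ωT = 3.0041·0.297 = 0.892218; cosh(ωT) = 1.425141, sinh(ωT) = 1.015395
x(T) = p + (x₀−p)·cosh(ωT) + (ẋ₀/ω)·sinh(ωT) ⇒ p·(1 − cosh) = x(T) − x₀·cosh − (ẋ₀/ω)·sinh
numerator   = 0.1508 − (0.0253)·1.425141 − (0.5162/3.0041)·1.015395 = -0.059733
denominator = 1 − 1.425141 = -0.425141
p = -0.059733 / -0.425141 = 0.1405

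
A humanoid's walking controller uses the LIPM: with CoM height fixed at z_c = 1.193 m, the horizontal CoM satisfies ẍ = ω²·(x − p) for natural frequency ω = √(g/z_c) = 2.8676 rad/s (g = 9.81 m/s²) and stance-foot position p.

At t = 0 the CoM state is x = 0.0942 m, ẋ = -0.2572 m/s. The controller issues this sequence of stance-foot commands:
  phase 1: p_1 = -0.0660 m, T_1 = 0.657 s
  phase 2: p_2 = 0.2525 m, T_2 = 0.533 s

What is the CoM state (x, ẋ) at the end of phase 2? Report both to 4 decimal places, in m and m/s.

x = 0.5574, ẋ = 1.0487

phase 1: p=-0.0660, T=0.657, ωT=1.884013, cosh=3.365919, sinh=3.213940; start (x,ẋ)=(0.094200, -0.257200) → end (x,ẋ)=(0.184956, 0.610736)
phase 2: p=0.2525, T=0.533, ωT=1.528431, cosh=2.413906, sinh=2.197030; start (x,ẋ)=(0.184956, 0.610736) → end (x,ẋ)=(0.557375, 1.048720)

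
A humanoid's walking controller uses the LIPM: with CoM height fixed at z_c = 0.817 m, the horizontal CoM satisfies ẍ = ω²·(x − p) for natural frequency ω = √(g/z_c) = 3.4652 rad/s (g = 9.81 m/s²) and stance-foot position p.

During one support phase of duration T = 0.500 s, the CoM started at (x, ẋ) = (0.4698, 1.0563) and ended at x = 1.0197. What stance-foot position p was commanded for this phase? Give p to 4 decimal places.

ωT = 3.4652·0.500 = 1.732600; cosh(ωT) = 2.916081, sinh(ωT) = 2.739257
x(T) = p + (x₀−p)·cosh(ωT) + (ẋ₀/ω)·sinh(ωT) ⇒ p·(1 − cosh) = x(T) − x₀·cosh − (ẋ₀/ω)·sinh
numerator   = 1.0197 − (0.4698)·2.916081 − (1.0563/3.4652)·2.739257 = -1.185285
denominator = 1 − 2.916081 = -1.916081
p = -1.185285 / -1.916081 = 0.6186

p = 0.6186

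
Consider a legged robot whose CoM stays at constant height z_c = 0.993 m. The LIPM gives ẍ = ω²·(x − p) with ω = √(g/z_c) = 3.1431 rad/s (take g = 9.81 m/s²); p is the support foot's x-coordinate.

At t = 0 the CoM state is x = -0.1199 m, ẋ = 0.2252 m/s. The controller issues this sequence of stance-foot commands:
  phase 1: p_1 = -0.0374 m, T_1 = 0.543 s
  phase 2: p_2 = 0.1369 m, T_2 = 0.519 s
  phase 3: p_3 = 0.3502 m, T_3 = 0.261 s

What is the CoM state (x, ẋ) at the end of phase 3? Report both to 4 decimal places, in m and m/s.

phase 1: p=-0.0374, T=0.543, ωT=1.706703, cosh=2.846114, sinh=2.664651; start (x,ẋ)=(-0.119900, 0.225200) → end (x,ẋ)=(-0.081285, -0.050014)
phase 2: p=0.1369, T=0.519, ωT=1.631269, cosh=2.653018, sinh=2.457337; start (x,ẋ)=(-0.081285, -0.050014) → end (x,ẋ)=(-0.481050, -1.817874)
phase 3: p=0.3502, T=0.261, ωT=0.820349, cosh=1.355785, sinh=0.915507; start (x,ẋ)=(-0.481050, -1.817874) → end (x,ẋ)=(-1.306299, -4.856595)

x = -1.3063, ẋ = -4.8566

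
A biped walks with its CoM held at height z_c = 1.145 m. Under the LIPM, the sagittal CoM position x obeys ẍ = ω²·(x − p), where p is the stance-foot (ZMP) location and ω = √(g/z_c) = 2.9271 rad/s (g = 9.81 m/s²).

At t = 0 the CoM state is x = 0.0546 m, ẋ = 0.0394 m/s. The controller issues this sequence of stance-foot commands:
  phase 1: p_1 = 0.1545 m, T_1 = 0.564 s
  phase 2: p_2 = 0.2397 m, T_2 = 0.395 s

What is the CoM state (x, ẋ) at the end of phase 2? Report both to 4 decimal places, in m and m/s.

phase 1: p=0.1545, T=0.564, ωT=1.650884, cosh=2.701734, sinh=2.509853; start (x,ẋ)=(0.054600, 0.039400) → end (x,ẋ)=(-0.081619, -0.627476)
phase 2: p=0.2397, T=0.395, ωT=1.156205, cosh=1.746264, sinh=1.431585; start (x,ẋ)=(-0.081619, -0.627476) → end (x,ẋ)=(-0.628294, -2.442194)

x = -0.6283, ẋ = -2.4422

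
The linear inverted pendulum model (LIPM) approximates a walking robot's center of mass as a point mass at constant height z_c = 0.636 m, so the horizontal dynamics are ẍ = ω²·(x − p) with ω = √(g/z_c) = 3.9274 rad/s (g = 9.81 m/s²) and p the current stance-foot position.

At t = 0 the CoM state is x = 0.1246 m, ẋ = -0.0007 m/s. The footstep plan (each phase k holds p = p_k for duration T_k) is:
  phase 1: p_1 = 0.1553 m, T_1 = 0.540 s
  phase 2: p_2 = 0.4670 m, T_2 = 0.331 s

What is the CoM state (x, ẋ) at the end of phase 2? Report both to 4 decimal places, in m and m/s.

x = -0.6201, ẋ = -3.9321

phase 1: p=0.1553, T=0.540, ωT=2.120796, cosh=4.228854, sinh=4.108918; start (x,ẋ)=(0.124600, -0.000700) → end (x,ẋ)=(0.024742, -0.498377)
phase 2: p=0.4670, T=0.331, ωT=1.299969, cosh=1.970862, sinh=1.698322; start (x,ẋ)=(0.024742, -0.498377) → end (x,ẋ)=(-0.620143, -3.932091)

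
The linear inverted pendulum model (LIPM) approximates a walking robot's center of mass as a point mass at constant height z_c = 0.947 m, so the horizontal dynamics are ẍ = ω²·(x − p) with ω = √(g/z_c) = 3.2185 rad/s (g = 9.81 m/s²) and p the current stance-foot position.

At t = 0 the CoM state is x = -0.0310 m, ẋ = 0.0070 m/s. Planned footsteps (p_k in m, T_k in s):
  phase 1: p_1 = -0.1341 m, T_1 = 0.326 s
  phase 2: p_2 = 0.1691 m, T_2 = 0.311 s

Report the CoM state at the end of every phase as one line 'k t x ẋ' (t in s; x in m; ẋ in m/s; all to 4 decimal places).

1 0.3260 0.0339 0.4269
2 0.6370 0.1164 0.1471

phase 1: p=-0.1341, T=0.326, ωT=1.049231, cosh=1.602831, sinh=1.252624; start (x,ẋ)=(-0.031000, 0.007000) → end (x,ẋ)=(0.033876, 0.426875)
phase 2: p=0.1691, T=0.311, ωT=1.000954, cosh=1.544202, sinh=1.176673; start (x,ẋ)=(0.033876, 0.426875) → end (x,ẋ)=(0.116351, 0.147072)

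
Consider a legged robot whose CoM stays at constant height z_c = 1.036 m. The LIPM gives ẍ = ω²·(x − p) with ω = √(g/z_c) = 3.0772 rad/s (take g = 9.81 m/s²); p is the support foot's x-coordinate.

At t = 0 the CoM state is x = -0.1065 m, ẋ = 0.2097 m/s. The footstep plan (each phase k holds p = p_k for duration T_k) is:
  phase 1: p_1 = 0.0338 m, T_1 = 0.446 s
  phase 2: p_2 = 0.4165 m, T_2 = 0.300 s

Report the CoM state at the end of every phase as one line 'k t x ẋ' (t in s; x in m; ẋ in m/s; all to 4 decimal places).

1 0.4460 -0.1349 -0.3567
2 0.7460 -0.5099 -2.3184

phase 1: p=0.0338, T=0.446, ωT=1.372431, cosh=2.099210, sinh=1.845720; start (x,ẋ)=(-0.106500, 0.209700) → end (x,ẋ)=(-0.134940, -0.356651)
phase 2: p=0.4165, T=0.300, ωT=0.923160, cosh=1.457247, sinh=1.059985; start (x,ẋ)=(-0.134940, -0.356651) → end (x,ẋ)=(-0.509938, -2.318408)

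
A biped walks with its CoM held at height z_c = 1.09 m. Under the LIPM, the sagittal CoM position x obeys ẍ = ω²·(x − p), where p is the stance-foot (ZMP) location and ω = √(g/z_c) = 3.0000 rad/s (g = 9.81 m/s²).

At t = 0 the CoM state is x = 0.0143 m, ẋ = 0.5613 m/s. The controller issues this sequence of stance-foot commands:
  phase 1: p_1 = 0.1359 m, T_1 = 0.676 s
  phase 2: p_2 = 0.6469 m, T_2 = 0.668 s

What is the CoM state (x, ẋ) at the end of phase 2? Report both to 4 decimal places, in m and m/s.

phase 1: p=0.1359, T=0.676, ωT=2.028000, cosh=3.865236, sinh=3.733637; start (x,ẋ)=(0.014300, 0.561300) → end (x,ẋ)=(0.364451, 0.807526)
phase 2: p=0.6469, T=0.668, ωT=2.004000, cosh=3.776733, sinh=3.641938; start (x,ẋ)=(0.364451, 0.807526) → end (x,ẋ)=(0.560485, -0.036177)

x = 0.5605, ẋ = -0.0362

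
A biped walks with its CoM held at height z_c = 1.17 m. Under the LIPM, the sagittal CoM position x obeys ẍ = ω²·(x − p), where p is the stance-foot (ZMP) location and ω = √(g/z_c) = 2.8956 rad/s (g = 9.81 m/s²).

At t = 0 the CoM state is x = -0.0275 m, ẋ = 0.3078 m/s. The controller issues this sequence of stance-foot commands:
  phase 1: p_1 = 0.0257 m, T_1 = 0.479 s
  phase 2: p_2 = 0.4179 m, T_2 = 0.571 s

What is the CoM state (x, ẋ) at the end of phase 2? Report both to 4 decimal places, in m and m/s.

x = -0.0928, ẋ = -1.2392

phase 1: p=0.0257, T=0.479, ωT=1.386992, cosh=2.126309, sinh=1.876484; start (x,ẋ)=(-0.027500, 0.307800) → end (x,ẋ)=(0.112049, 0.365413)
phase 2: p=0.4179, T=0.571, ωT=1.653388, cosh=2.708025, sinh=2.516624; start (x,ẋ)=(0.112049, 0.365413) → end (x,ẋ)=(-0.092764, -1.239229)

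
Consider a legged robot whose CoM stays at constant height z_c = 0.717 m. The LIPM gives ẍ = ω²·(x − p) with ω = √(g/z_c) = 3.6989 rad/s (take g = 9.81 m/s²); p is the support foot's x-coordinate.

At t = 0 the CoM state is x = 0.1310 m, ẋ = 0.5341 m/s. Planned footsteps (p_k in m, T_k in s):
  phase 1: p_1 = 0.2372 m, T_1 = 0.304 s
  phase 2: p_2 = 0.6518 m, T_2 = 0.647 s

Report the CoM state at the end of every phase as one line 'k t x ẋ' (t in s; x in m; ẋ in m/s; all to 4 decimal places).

phase 1: p=0.2372, T=0.304, ωT=1.124466, cosh=1.701699, sinh=1.376873; start (x,ẋ)=(0.131000, 0.534100) → end (x,ẋ)=(0.255292, 0.368010)
phase 2: p=0.6518, T=0.647, ωT=2.393188, cosh=5.519841, sinh=5.428503; start (x,ẋ)=(0.255292, 0.368010) → end (x,ẋ)=(-0.996770, -5.930321)

1 0.3040 0.2553 0.3680
2 0.9510 -0.9968 -5.9303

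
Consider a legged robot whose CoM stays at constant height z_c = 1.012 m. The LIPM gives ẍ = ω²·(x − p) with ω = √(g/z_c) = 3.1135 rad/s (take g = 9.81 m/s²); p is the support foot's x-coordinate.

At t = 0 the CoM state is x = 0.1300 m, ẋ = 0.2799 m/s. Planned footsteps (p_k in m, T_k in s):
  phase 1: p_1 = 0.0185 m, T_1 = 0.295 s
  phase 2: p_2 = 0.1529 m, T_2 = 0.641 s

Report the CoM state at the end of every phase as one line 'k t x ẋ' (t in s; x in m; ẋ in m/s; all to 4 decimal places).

1 0.2950 0.2751 0.7721
2 0.9360 1.5063 4.2670

phase 1: p=0.0185, T=0.295, ωT=0.918482, cosh=1.452305, sinh=1.053181; start (x,ẋ)=(0.130000, 0.279900) → end (x,ẋ)=(0.275112, 0.772117)
phase 2: p=0.1529, T=0.641, ωT=1.995754, cosh=3.746828, sinh=3.610917; start (x,ẋ)=(0.275112, 0.772117) → end (x,ẋ)=(1.506278, 4.266967)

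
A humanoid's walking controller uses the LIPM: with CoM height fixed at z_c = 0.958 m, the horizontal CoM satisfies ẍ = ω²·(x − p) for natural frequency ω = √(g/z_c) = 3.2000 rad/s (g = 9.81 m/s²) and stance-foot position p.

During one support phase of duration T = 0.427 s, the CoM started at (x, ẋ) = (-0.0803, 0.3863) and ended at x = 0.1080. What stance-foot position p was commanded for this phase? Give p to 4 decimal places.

p = -0.0500

ωT = 3.2000·0.427 = 1.366400; cosh(ωT) = 2.088116, sinh(ωT) = 1.833093
x(T) = p + (x₀−p)·cosh(ωT) + (ẋ₀/ω)·sinh(ωT) ⇒ p·(1 − cosh) = x(T) − x₀·cosh − (ẋ₀/ω)·sinh
numerator   = 0.1080 − (-0.0803)·2.088116 − (0.3863/3.2000)·1.833093 = 0.054387
denominator = 1 − 2.088116 = -1.088116
p = 0.054387 / -1.088116 = -0.0500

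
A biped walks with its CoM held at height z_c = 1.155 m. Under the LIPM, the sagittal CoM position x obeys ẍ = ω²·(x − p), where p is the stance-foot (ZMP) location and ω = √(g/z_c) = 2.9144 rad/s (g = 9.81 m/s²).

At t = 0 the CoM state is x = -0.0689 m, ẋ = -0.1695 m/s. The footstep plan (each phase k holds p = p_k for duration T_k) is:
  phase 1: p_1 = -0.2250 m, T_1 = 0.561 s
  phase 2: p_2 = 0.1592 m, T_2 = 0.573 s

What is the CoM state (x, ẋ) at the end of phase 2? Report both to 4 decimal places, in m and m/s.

phase 1: p=-0.2250, T=0.561, ωT=1.634978, cosh=2.662152, sinh=2.467195; start (x,ẋ)=(-0.068900, -0.169500) → end (x,ẋ)=(0.047071, 0.671186)
phase 2: p=0.1592, T=0.573, ωT=1.669951, cosh=2.750082, sinh=2.561826; start (x,ẋ)=(0.047071, 0.671186) → end (x,ẋ)=(0.440824, 1.008641)

x = 0.4408, ẋ = 1.0086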